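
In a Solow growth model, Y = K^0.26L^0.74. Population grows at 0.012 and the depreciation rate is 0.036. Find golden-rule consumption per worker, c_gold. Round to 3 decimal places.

c_gold ≈ 1.340

Break-even investment rate: n + δ = 0.012 + 0.036 = 0.048.
At the golden rule the marginal product of capital equals n+δ: 0.26·k^(0.26−1) = 0.048. Solving, k_gold = (0.26/0.048)^(1/0.74) ≈ 9.8069.
y_gold = 9.8069^0.26 ≈ 1.8105.
c_gold = y_gold − (n+δ)·k_gold = 1.8105 − 0.048·9.8069 ≈ 1.3398.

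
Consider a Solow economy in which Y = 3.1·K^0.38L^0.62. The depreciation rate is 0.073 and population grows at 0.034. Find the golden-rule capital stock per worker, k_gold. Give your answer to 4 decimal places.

k_gold ≈ 47.8917

Break-even investment rate: n + δ = 0.034 + 0.073 = 0.107.
Golden rule sets MPK = n+δ: 0.38·3.1·k^(0.38−1) = 0.107, so k_gold = (0.38·3.1/0.107)^(1/0.62) ≈ 47.8917.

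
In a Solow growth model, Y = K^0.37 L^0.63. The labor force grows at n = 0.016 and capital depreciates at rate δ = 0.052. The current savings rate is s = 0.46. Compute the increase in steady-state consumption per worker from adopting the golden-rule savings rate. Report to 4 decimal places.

Δc ≈ 0.0442

Capital per worker breaks even when investment replaces (n + δ)·k; here n + δ = 0.068.
Current steady state (s = 0.46): k* = (0.46/0.068)^(1/0.63) ≈ 20.7900, y* = 20.7900^0.37 ≈ 3.0733, c* = (1−0.46)·3.0733 ≈ 1.6596.
Maximizing c = f(k) − (n+δ)·k gives f'(k) = n+δ, i.e. 0.37·k^(0.37−1) = 0.068, so k_gold = (0.37/0.068)^(1/0.63) ≈ 14.7152.
y_gold = 14.7152^0.37 ≈ 2.7044, c_gold = y_gold − 0.068·k_gold ≈ 1.7038.
Gain: Δc = 1.7038 − 1.6596 ≈ 0.0442.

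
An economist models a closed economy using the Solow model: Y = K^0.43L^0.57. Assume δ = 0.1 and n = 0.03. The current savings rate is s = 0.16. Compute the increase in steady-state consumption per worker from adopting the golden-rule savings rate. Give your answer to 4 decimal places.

The effective depreciation rate is n + δ = 0.03 + 0.1 = 0.13.
Current steady state (s = 0.16): k* = (0.16/0.13)^(1/0.57) ≈ 1.4395, y* = 1.4395^0.43 ≈ 1.1696, c* = (1−0.16)·1.1696 ≈ 0.9824.
At the golden rule the marginal product of capital equals n+δ: 0.43·k^(0.43−1) = 0.13. Solving, k_gold = (0.43/0.13)^(1/0.57) ≈ 8.1554.
y_gold = 8.1554^0.43 ≈ 2.4656, c_gold = y_gold − 0.13·k_gold ≈ 1.4054.
Gain: Δc = 1.4054 − 0.9824 ≈ 0.4229.

Δc ≈ 0.4229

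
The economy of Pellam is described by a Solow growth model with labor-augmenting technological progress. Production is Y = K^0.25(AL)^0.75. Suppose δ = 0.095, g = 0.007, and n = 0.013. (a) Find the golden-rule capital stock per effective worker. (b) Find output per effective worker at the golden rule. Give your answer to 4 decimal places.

n + g + δ = 0.013 + 0.007 + 0.095 = 0.115.
Golden rule sets MPK = n+g+δ: 0.25·k^(0.25−1) = 0.115, so k_gold = (0.25/0.115)^(1/0.75) ≈ 2.8162.
y_gold = 2.8162^0.25 ≈ 1.2954.

(a) k_gold ≈ 2.8162; (b) y_gold ≈ 1.2954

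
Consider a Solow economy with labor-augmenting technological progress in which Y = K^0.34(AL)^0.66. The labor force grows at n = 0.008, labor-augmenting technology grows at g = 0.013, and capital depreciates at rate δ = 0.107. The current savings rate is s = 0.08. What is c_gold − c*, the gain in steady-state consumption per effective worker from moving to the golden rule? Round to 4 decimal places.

Δc ≈ 0.3695

n + g + δ = 0.008 + 0.013 + 0.107 = 0.128.
Current steady state (s = 0.08): k* = (0.08/0.128)^(1/0.66) ≈ 0.4906, y* = 0.4906^0.34 ≈ 0.7850, c* = (1−0.08)·0.7850 ≈ 0.7222.
Golden rule sets MPK = n+g+δ: 0.34·k^(0.34−1) = 0.128, so k_gold = (0.34/0.128)^(1/0.66) ≈ 4.3937.
y_gold = 4.3937^0.34 ≈ 1.6541, c_gold = y_gold − 0.128·k_gold ≈ 1.0917.
Gain: Δc = 1.0917 − 0.7222 ≈ 0.3695.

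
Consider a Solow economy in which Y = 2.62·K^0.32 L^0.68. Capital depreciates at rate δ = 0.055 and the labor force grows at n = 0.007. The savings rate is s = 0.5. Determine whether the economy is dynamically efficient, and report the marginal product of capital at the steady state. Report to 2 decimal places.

dynamically inefficient; MPK ≈ 0.04

The effective depreciation rate is n + δ = 0.007 + 0.055 = 0.062.
Steady-state k*: s·A·k^0.32 = 0.062·k gives k* = (0.5·2.62/0.062)^(1/0.68) ≈ 88.7876.
MPK = 0.32·2.62·88.7876^(-0.68) ≈ 0.0397.
MPK < n+δ = 0.062, so the economy is dynamically inefficient (over-saving).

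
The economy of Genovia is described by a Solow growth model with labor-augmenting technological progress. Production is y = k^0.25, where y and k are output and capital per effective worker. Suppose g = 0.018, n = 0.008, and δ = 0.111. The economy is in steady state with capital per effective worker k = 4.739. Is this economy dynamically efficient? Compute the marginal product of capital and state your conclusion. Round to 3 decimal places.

Capital per effective worker breaks even when investment replaces (n + g + δ)·k; here n + g + δ = 0.137.
MPK = 0.25·k^(0.25−1) = 0.25·4.739^(-0.75) ≈ 0.0778.
MPK < 0.137, so the economy is dynamically inefficient (over-saving).

dynamically inefficient; MPK ≈ 0.078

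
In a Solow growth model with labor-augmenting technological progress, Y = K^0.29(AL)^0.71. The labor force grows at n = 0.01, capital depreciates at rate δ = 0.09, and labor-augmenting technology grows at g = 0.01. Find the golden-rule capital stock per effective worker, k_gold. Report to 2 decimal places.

k_gold ≈ 3.92

The effective depreciation rate is n + g + δ = 0.01 + 0.01 + 0.09 = 0.11.
Maximizing c = f(k) − (n+g+δ)·k gives f'(k) = n+g+δ, i.e. 0.29·k^(0.29−1) = 0.11, so k_gold = (0.29/0.11)^(1/0.71) ≈ 3.9171.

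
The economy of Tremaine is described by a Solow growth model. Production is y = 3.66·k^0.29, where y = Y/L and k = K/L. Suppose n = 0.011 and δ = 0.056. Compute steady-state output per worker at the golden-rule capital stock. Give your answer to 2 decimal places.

y_gold ≈ 11.31

Break-even investment rate: n + δ = 0.011 + 0.056 = 0.067.
Setting f'(k) = n+δ gives 0.29·3.66·k^(0.29−1) = 0.067, hence k_gold = (0.29·3.66/0.067)^(1/0.71) ≈ 48.9627.
Output: y_gold = 3.66·k_gold^0.29 = 3.66·48.9627^0.29 ≈ 11.3121.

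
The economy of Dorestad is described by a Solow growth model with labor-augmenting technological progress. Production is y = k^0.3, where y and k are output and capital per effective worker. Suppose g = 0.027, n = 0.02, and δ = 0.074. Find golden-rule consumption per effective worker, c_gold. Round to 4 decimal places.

c_gold ≈ 1.0330

Break-even investment rate: n + g + δ = 0.02 + 0.027 + 0.074 = 0.121.
At the golden rule the marginal product of capital equals n+g+δ: 0.3·k^(0.3−1) = 0.121. Solving, k_gold = (0.3/0.121)^(1/0.7) ≈ 3.6588.
y_gold = 3.6588^0.3 ≈ 1.4757.
c_gold = y_gold − (n+g+δ)·k_gold = 1.4757 − 0.121·3.6588 ≈ 1.0330.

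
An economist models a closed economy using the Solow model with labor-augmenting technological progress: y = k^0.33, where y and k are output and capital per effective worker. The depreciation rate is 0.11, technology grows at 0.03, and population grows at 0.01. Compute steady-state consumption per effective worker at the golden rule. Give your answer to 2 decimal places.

Capital per effective worker breaks even when investment replaces (n + g + δ)·k; here n + g + δ = 0.15.
Golden rule sets MPK = n+g+δ: 0.33·k^(0.33−1) = 0.15, so k_gold = (0.33/0.15)^(1/0.67) ≈ 3.2440.
y_gold = 3.2440^0.33 ≈ 1.4745.
c_gold = y_gold − (n+g+δ)·k_gold = 1.4745 − 0.15·3.2440 ≈ 0.9879.

c_gold ≈ 0.99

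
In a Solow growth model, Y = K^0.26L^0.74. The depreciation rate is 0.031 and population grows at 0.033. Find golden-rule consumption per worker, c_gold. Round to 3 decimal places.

n + δ = 0.033 + 0.031 = 0.064.
Setting f'(k) = n+δ gives 0.26·k^(0.26−1) = 0.064, hence k_gold = (0.26/0.064)^(1/0.74) ≈ 6.6480.
y_gold = 6.6480^0.26 ≈ 1.6364.
c_gold = y_gold − (n+δ)·k_gold = 1.6364 − 0.064·6.6480 ≈ 1.2110.

c_gold ≈ 1.211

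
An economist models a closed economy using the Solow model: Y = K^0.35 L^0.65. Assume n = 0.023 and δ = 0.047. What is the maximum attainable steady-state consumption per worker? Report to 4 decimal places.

c_gold ≈ 1.5463

Break-even investment rate: n + δ = 0.023 + 0.047 = 0.07.
Golden rule sets MPK = n+δ: 0.35·k^(0.35−1) = 0.07, so k_gold = (0.35/0.07)^(1/0.65) ≈ 11.8943.
y_gold = 11.8943^0.35 ≈ 2.3789.
c_gold = y_gold − (n+δ)·k_gold = 2.3789 − 0.07·11.8943 ≈ 1.5463.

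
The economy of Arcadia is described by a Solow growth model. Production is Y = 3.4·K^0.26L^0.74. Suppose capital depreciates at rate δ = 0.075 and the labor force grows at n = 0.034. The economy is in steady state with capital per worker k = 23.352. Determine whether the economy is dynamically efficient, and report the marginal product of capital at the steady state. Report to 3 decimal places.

The effective depreciation rate is n + δ = 0.034 + 0.075 = 0.109.
MPK = 0.26·3.4·k^(0.26−1) = 0.26·3.4·23.352^(-0.74) ≈ 0.0859.
MPK < 0.109, so the economy is dynamically inefficient (over-saving).

dynamically inefficient; MPK ≈ 0.086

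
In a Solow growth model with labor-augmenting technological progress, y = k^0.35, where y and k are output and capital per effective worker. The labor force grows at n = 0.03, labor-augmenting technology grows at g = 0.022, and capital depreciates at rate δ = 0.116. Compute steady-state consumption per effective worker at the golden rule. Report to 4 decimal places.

Capital per effective worker breaks even when investment replaces (n + g + δ)·k; here n + g + δ = 0.168.
At the golden rule the marginal product of capital equals n+g+δ: 0.35·k^(0.35−1) = 0.168. Solving, k_gold = (0.35/0.168)^(1/0.65) ≈ 3.0931.
y_gold = 3.0931^0.35 ≈ 1.4847.
c_gold = y_gold − (n+g+δ)·k_gold = 1.4847 − 0.168·3.0931 ≈ 0.9651.

c_gold ≈ 0.9651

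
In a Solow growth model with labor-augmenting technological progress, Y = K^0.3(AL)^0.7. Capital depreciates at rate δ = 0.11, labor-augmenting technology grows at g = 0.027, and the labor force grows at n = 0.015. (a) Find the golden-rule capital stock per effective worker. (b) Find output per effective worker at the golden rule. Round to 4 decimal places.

(a) k_gold ≈ 2.6413; (b) y_gold ≈ 1.3383

n + g + δ = 0.015 + 0.027 + 0.11 = 0.152.
At the golden rule the marginal product of capital equals n+g+δ: 0.3·k^(0.3−1) = 0.152. Solving, k_gold = (0.3/0.152)^(1/0.7) ≈ 2.6413.
y_gold = 2.6413^0.3 ≈ 1.3383.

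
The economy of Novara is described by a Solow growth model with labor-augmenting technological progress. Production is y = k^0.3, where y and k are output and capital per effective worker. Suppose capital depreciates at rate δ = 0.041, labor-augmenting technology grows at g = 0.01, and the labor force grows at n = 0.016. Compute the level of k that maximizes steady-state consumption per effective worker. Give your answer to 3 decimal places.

k_gold ≈ 8.513

Capital per effective worker breaks even when investment replaces (n + g + δ)·k; here n + g + δ = 0.067.
Golden rule sets MPK = n+g+δ: 0.3·k^(0.3−1) = 0.067, so k_gold = (0.3/0.067)^(1/0.7) ≈ 8.5127.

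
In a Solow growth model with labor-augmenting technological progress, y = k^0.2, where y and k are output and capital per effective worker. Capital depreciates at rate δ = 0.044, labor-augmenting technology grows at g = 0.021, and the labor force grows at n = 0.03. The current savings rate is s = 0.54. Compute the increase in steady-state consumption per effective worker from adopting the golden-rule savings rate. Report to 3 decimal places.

Δc ≈ 0.253

The effective depreciation rate is n + g + δ = 0.03 + 0.021 + 0.044 = 0.095.
Current steady state (s = 0.54): k* = (0.54/0.095)^(1/0.8) ≈ 8.7768, y* = 8.7768^0.2 ≈ 1.5441, c* = (1−0.54)·1.5441 ≈ 0.7103.
Maximizing c = f(k) − (n+g+δ)·k gives f'(k) = n+g+δ, i.e. 0.2·k^(0.2−1) = 0.095, so k_gold = (0.2/0.095)^(1/0.8) ≈ 2.5359.
y_gold = 2.5359^0.2 ≈ 1.2046, c_gold = y_gold − 0.095·k_gold ≈ 0.9636.
Gain: Δc = 0.9636 − 0.7103 ≈ 0.2534.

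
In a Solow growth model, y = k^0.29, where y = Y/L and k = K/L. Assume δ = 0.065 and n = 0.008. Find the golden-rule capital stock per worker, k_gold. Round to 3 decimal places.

k_gold ≈ 6.979

Capital per worker breaks even when investment replaces (n + δ)·k; here n + δ = 0.073.
Setting f'(k) = n+δ gives 0.29·k^(0.29−1) = 0.073, hence k_gold = (0.29/0.073)^(1/0.71) ≈ 6.9786.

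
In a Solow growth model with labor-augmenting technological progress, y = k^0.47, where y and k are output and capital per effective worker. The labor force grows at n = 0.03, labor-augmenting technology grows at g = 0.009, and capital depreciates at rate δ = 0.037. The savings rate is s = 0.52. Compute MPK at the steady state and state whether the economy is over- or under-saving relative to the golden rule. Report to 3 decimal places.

n + g + δ = 0.03 + 0.009 + 0.037 = 0.076.
Steady-state k*: s·k^0.47 = 0.076·k gives k* = (0.52/0.076)^(1/0.53) ≈ 37.6556.
MPK = 0.47·37.6556^(-0.53) ≈ 0.0687.
MPK < n+g+δ = 0.076, so the economy is dynamically inefficient (over-saving).

over-saving; MPK ≈ 0.069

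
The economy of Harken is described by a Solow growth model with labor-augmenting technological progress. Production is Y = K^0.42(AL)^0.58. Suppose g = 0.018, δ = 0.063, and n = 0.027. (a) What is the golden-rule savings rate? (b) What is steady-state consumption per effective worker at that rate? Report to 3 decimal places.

The effective depreciation rate is n + g + δ = 0.027 + 0.018 + 0.063 = 0.108.
For Cobb-Douglas, s_gold equals capital's share: s_gold = 0.42.
Setting f'(k) = n+g+δ gives 0.42·k^(0.42−1) = 0.108, hence k_gold = (0.42/0.108)^(1/0.58) ≈ 10.3978.
y_gold = 10.3978^0.42 ≈ 2.6737; c_gold = (1−0.42)·y_gold ≈ 1.5508.

(a) s_gold = 0.420; (b) c_gold ≈ 1.551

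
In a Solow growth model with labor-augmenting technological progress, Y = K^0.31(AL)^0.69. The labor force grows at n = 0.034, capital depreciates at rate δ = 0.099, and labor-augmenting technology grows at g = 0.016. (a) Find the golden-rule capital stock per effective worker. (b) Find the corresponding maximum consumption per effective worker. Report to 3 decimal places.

Break-even investment rate: n + g + δ = 0.034 + 0.016 + 0.099 = 0.149.
Setting f'(k) = n+g+δ gives 0.31·k^(0.31−1) = 0.149, hence k_gold = (0.31/0.149)^(1/0.69) ≈ 2.8915.
y_gold = 2.8915^0.31 ≈ 1.3898; c_gold = y_gold − 0.149·k_gold ≈ 0.9590.

(a) k_gold ≈ 2.892; (b) c_gold ≈ 0.959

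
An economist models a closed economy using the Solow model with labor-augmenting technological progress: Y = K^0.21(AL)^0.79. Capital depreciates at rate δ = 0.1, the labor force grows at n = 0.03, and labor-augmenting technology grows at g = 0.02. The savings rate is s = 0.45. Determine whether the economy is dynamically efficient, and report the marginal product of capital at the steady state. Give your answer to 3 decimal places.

dynamically inefficient; MPK ≈ 0.070

The effective depreciation rate is n + g + δ = 0.03 + 0.02 + 0.1 = 0.15.
Steady-state k*: s·k^0.21 = 0.15·k gives k* = (0.45/0.15)^(1/0.79) ≈ 4.0175.
MPK = 0.21·4.0175^(-0.79) ≈ 0.0700.
MPK < n+g+δ = 0.15, so the economy is dynamically inefficient (over-saving).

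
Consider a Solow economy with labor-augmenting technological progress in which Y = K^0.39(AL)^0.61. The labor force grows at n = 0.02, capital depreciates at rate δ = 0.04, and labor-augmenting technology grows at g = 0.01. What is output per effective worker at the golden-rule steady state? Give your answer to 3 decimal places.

The effective depreciation rate is n + g + δ = 0.02 + 0.01 + 0.04 = 0.07.
At the golden rule the marginal product of capital equals n+g+δ: 0.39·k^(0.39−1) = 0.07. Solving, k_gold = (0.39/0.07)^(1/0.61) ≈ 16.7069.
Output: y_gold = k_gold^0.39 = 16.7069^0.39 ≈ 2.9987.

y_gold ≈ 2.999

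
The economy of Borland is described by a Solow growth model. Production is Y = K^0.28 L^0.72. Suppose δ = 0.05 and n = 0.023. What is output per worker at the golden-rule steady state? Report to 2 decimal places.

y_gold ≈ 1.69

n + δ = 0.023 + 0.05 = 0.073.
Golden rule sets MPK = n+δ: 0.28·k^(0.28−1) = 0.073, so k_gold = (0.28/0.073)^(1/0.72) ≈ 6.4697.
Output: y_gold = k_gold^0.28 = 6.4697^0.28 ≈ 1.6867.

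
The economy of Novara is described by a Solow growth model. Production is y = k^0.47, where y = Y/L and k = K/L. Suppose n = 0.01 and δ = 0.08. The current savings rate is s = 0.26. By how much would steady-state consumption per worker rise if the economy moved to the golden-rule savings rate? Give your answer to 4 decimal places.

Δc ≈ 0.3996

n + δ = 0.01 + 0.08 = 0.09.
Current steady state (s = 0.26): k* = (0.26/0.09)^(1/0.53) ≈ 7.4012, y* = 7.4012^0.47 ≈ 2.5620, c* = (1−0.26)·2.5620 ≈ 1.8959.
Maximizing c = f(k) − (n+δ)·k gives f'(k) = n+δ, i.e. 0.47·k^(0.47−1) = 0.09, so k_gold = (0.47/0.09)^(1/0.53) ≈ 22.6175.
y_gold = 22.6175^0.47 ≈ 4.3310, c_gold = y_gold − 0.09·k_gold ≈ 2.2954.
Gain: Δc = 2.2954 − 1.8959 ≈ 0.3996.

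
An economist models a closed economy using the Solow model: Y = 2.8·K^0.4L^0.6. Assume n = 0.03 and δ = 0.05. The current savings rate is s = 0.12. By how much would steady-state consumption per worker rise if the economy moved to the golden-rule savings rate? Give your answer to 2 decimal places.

Δc ≈ 3.34

n + δ = 0.03 + 0.05 = 0.08.
Current steady state (s = 0.12): k* = (0.12·2.8/0.08)^(1/0.6) ≈ 10.9332, y* = 2.8·10.9332^0.4 ≈ 7.2888, c* = (1−0.12)·7.2888 ≈ 6.4142.
Golden rule sets MPK = n+δ: 0.4·2.8·k^(0.4−1) = 0.08, so k_gold = (0.4·2.8/0.08)^(1/0.6) ≈ 81.3230.
y_gold = 2.8·81.3230^0.4 ≈ 16.2646, c_gold = y_gold − 0.08·k_gold ≈ 9.7588.
Gain: Δc = 9.7588 − 6.4142 ≈ 3.3446.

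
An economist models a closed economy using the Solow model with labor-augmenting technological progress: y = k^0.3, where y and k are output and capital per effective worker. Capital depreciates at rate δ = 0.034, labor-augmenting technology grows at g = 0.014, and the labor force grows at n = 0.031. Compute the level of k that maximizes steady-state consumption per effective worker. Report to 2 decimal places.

Capital per effective worker breaks even when investment replaces (n + g + δ)·k; here n + g + δ = 0.079.
Maximizing c = f(k) − (n+g+δ)·k gives f'(k) = n+g+δ, i.e. 0.3·k^(0.3−1) = 0.079, so k_gold = (0.3/0.079)^(1/0.7) ≈ 6.7274.

k_gold ≈ 6.73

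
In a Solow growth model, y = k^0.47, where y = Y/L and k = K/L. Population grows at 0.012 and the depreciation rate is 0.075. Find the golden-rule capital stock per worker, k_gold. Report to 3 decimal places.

n + δ = 0.012 + 0.075 = 0.087.
Setting f'(k) = n+δ gives 0.47·k^(0.47−1) = 0.087, hence k_gold = (0.47/0.087)^(1/0.53) ≈ 24.1115.

k_gold ≈ 24.111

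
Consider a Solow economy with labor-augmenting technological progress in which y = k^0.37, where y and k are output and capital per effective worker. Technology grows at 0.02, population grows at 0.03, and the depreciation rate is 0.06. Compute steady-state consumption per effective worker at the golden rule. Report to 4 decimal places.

Capital per effective worker breaks even when investment replaces (n + g + δ)·k; here n + g + δ = 0.11.
At the golden rule the marginal product of capital equals n+g+δ: 0.37·k^(0.37−1) = 0.11. Solving, k_gold = (0.37/0.11)^(1/0.63) ≈ 6.8581.
y_gold = 6.8581^0.37 ≈ 2.0389.
c_gold = y_gold − (n+g+δ)·k_gold = 2.0389 − 0.11·6.8581 ≈ 1.2845.

c_gold ≈ 1.2845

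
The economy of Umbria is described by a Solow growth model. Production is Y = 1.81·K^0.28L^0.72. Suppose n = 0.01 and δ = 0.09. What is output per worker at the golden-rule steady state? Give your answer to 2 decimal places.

n + δ = 0.01 + 0.09 = 0.1.
Maximizing c = f(k) − (n+δ)·k gives f'(k) = n+δ, i.e. 0.28·1.81·k^(0.28−1) = 0.1, so k_gold = (0.28·1.81/0.1)^(1/0.72) ≈ 9.5266.
Output: y_gold = 1.81·k_gold^0.28 = 1.81·9.5266^0.28 ≈ 3.4024.

y_gold ≈ 3.40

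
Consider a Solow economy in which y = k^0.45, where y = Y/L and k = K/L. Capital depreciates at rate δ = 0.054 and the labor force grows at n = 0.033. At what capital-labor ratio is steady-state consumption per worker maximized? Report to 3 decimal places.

Break-even investment rate: n + δ = 0.033 + 0.054 = 0.087.
Maximizing c = f(k) − (n+δ)·k gives f'(k) = n+δ, i.e. 0.45·k^(0.45−1) = 0.087, so k_gold = (0.45/0.087)^(1/0.55) ≈ 19.8438.

k_gold ≈ 19.844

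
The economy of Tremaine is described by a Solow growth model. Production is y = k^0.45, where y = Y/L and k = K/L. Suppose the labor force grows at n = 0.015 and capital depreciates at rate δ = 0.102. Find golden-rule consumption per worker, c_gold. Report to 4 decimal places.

c_gold ≈ 1.6558

n + δ = 0.015 + 0.102 = 0.117.
Golden rule sets MPK = n+δ: 0.45·k^(0.45−1) = 0.117, so k_gold = (0.45/0.117)^(1/0.55) ≈ 11.5794.
y_gold = 11.5794^0.45 ≈ 3.0106.
c_gold = y_gold − (n+δ)·k_gold = 3.0106 − 0.117·11.5794 ≈ 1.6558.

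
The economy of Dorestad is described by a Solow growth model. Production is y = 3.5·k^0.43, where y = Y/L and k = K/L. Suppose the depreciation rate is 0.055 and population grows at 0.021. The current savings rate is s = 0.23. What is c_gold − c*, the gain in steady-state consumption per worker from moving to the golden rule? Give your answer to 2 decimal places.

The effective depreciation rate is n + δ = 0.021 + 0.055 = 0.076.
Current steady state (s = 0.23): k* = (0.23·3.5/0.076)^(1/0.57) ≈ 62.8369, y* = 3.5·62.8369^0.43 ≈ 20.7635, c* = (1−0.23)·20.7635 ≈ 15.9879.
At the golden rule the marginal product of capital equals n+δ: 0.43·3.5·k^(0.43−1) = 0.076. Solving, k_gold = (0.43·3.5/0.076)^(1/0.57) ≈ 188.3443.
y_gold = 3.5·188.3443^0.43 ≈ 33.2888, c_gold = y_gold − 0.076·k_gold ≈ 18.9746.
Gain: Δc = 18.9746 − 15.9879 ≈ 2.9867.

Δc ≈ 2.99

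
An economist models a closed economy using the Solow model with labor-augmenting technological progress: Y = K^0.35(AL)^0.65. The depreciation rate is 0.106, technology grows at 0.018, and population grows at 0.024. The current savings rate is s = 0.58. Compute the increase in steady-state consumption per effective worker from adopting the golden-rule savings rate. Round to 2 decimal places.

Δc ≈ 0.16

n + g + δ = 0.024 + 0.018 + 0.106 = 0.148.
Current steady state (s = 0.58): k* = (0.58/0.148)^(1/0.65) ≈ 8.1764, y* = 8.1764^0.35 ≈ 2.0864, c* = (1−0.58)·2.0864 ≈ 0.8763.
Maximizing c = f(k) − (n+g+δ)·k gives f'(k) = n+g+δ, i.e. 0.35·k^(0.35−1) = 0.148, so k_gold = (0.35/0.148)^(1/0.65) ≈ 3.7591.
y_gold = 3.7591^0.35 ≈ 1.5896, c_gold = y_gold − 0.148·k_gold ≈ 1.0332.
Gain: Δc = 1.0332 − 0.8763 ≈ 0.1569.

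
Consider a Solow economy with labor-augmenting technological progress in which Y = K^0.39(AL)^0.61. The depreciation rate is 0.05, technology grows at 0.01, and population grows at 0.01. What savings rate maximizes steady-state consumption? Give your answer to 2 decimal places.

s_gold = 0.39

Capital per effective worker breaks even when investment replaces (n + g + δ)·k; here n + g + δ = 0.07.
At the golden rule MPK = n+g+δ, and in any Cobb-Douglas steady state s = (n+g+δ)·k/y = MPK·k/y = capital's share 0.39.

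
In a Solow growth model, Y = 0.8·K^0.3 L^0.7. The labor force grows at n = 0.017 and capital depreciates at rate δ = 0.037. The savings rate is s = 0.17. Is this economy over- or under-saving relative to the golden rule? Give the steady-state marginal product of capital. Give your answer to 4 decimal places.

under-saving; MPK ≈ 0.0953

Break-even investment rate: n + δ = 0.017 + 0.037 = 0.054.
Steady-state k*: s·A·k^0.3 = 0.054·k gives k* = (0.17·0.8/0.054)^(1/0.7) ≈ 3.7417.
MPK = 0.3·0.8·3.7417^(-0.7) ≈ 0.0953.
MPK > n+δ = 0.054, so the economy is dynamically efficient (under-saving).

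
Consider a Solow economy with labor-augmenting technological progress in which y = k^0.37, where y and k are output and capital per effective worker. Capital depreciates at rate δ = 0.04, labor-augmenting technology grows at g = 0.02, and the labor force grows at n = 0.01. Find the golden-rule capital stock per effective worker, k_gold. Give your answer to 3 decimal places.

Capital per effective worker breaks even when investment replaces (n + g + δ)·k; here n + g + δ = 0.07.
Golden rule sets MPK = n+g+δ: 0.37·k^(0.37−1) = 0.07, so k_gold = (0.37/0.07)^(1/0.63) ≈ 14.0535.

k_gold ≈ 14.053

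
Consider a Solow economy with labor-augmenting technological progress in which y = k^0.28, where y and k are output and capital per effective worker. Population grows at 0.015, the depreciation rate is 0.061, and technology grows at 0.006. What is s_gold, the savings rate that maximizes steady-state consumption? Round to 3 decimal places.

Break-even investment rate: n + g + δ = 0.015 + 0.006 + 0.061 = 0.082.
At the golden rule MPK = n+g+δ, and in any Cobb-Douglas steady state s = (n+g+δ)·k/y = MPK·k/y = capital's share 0.28.

s_gold = 0.280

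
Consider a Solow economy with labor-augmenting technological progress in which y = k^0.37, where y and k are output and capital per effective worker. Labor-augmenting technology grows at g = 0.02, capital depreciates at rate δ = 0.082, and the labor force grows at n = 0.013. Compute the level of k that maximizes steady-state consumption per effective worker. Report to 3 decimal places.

k_gold ≈ 6.391

Break-even investment rate: n + g + δ = 0.013 + 0.02 + 0.082 = 0.115.
Golden rule sets MPK = n+g+δ: 0.37·k^(0.37−1) = 0.115, so k_gold = (0.37/0.115)^(1/0.63) ≈ 6.3909.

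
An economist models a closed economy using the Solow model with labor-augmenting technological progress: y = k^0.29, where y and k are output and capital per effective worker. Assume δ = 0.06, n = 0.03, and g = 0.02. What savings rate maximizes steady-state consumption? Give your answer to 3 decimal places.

s_gold = 0.290

n + g + δ = 0.03 + 0.02 + 0.06 = 0.11.
At the golden rule MPK = n+g+δ, and in any Cobb-Douglas steady state s = (n+g+δ)·k/y = MPK·k/y = capital's share 0.29.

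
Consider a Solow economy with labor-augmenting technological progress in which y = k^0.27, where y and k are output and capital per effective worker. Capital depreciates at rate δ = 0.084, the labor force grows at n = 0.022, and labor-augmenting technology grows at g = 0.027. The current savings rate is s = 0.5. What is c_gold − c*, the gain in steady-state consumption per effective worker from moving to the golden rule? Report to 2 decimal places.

Break-even investment rate: n + g + δ = 0.022 + 0.027 + 0.084 = 0.133.
Current steady state (s = 0.5): k* = (0.5/0.133)^(1/0.73) ≈ 6.1353, y* = 6.1353^0.27 ≈ 1.6320, c* = (1−0.5)·1.6320 ≈ 0.8160.
At the golden rule the marginal product of capital equals n+g+δ: 0.27·k^(0.27−1) = 0.133. Solving, k_gold = (0.27/0.133)^(1/0.73) ≈ 2.6378.
y_gold = 2.6378^0.27 ≈ 1.2994, c_gold = y_gold − 0.133·k_gold ≈ 0.9485.
Gain: Δc = 0.9485 − 0.8160 ≈ 0.1326.

Δc ≈ 0.13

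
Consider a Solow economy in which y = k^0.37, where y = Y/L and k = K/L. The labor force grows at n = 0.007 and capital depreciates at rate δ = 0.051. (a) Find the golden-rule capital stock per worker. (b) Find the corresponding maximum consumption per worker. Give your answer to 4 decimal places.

n + δ = 0.007 + 0.051 = 0.058.
Maximizing c = f(k) − (n+δ)·k gives f'(k) = n+δ, i.e. 0.37·k^(0.37−1) = 0.058, so k_gold = (0.37/0.058)^(1/0.63) ≈ 18.9417.
y_gold = 18.9417^0.37 ≈ 2.9692; c_gold = y_gold − 0.058·k_gold ≈ 1.8706.

(a) k_gold ≈ 18.9417; (b) c_gold ≈ 1.8706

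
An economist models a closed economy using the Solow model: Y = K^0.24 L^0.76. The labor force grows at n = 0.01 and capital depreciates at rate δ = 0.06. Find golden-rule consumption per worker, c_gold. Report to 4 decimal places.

n + δ = 0.01 + 0.06 = 0.07.
Maximizing c = f(k) − (n+δ)·k gives f'(k) = n+δ, i.e. 0.24·k^(0.24−1) = 0.07, so k_gold = (0.24/0.07)^(1/0.76) ≈ 5.0594.
y_gold = 5.0594^0.24 ≈ 1.4756.
c_gold = y_gold − (n+δ)·k_gold = 1.4756 − 0.07·5.0594 ≈ 1.1215.

c_gold ≈ 1.1215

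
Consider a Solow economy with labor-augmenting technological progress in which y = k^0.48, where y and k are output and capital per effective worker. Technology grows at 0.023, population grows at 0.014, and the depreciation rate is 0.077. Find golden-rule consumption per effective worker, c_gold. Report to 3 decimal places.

The effective depreciation rate is n + g + δ = 0.014 + 0.023 + 0.077 = 0.114.
Maximizing c = f(k) − (n+g+δ)·k gives f'(k) = n+g+δ, i.e. 0.48·k^(0.48−1) = 0.114, so k_gold = (0.48/0.114)^(1/0.52) ≈ 15.8726.
y_gold = 15.8726^0.48 ≈ 3.7697.
c_gold = y_gold − (n+g+δ)·k_gold = 3.7697 − 0.114·15.8726 ≈ 1.9603.

c_gold ≈ 1.960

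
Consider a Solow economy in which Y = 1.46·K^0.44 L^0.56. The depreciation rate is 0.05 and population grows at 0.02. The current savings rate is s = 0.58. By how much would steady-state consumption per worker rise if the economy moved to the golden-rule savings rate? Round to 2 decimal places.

Δc ≈ 0.32

Capital per worker breaks even when investment replaces (n + δ)·k; here n + δ = 0.07.
Current steady state (s = 0.58): k* = (0.58·1.46/0.07)^(1/0.56) ≈ 85.7753, y* = 1.46·85.7753^0.44 ≈ 10.3522, c* = (1−0.58)·10.3522 ≈ 4.3479.
Setting f'(k) = n+δ gives 0.44·1.46·k^(0.44−1) = 0.07, hence k_gold = (0.44·1.46/0.07)^(1/0.56) ≈ 52.3746.
y_gold = 1.46·52.3746^0.44 ≈ 8.3323, c_gold = y_gold − 0.07·k_gold ≈ 4.6661.
Gain: Δc = 4.6661 − 4.3479 ≈ 0.3182.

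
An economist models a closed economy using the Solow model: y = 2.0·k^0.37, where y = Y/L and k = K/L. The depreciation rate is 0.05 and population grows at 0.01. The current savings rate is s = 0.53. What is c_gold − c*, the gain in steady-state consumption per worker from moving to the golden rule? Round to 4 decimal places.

The effective depreciation rate is n + δ = 0.01 + 0.05 = 0.06.
Current steady state (s = 0.53): k* = (0.53·2.0/0.06)^(1/0.63) ≈ 95.4136, y* = 2.0·95.4136^0.37 ≈ 10.8015, c* = (1−0.53)·10.8015 ≈ 5.0767.
Golden rule sets MPK = n+δ: 0.37·2.0·k^(0.37−1) = 0.06, so k_gold = (0.37·2.0/0.06)^(1/0.63) ≈ 53.9354.
y_gold = 2.0·53.9354^0.37 ≈ 8.7463, c_gold = y_gold − 0.06·k_gold ≈ 5.5102.
Gain: Δc = 5.5102 − 5.0767 ≈ 0.4334.

Δc ≈ 0.4334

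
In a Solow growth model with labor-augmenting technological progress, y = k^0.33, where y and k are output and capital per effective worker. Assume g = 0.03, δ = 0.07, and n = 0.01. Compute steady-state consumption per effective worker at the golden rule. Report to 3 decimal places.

c_gold ≈ 1.151

Capital per effective worker breaks even when investment replaces (n + g + δ)·k; here n + g + δ = 0.11.
Golden rule sets MPK = n+g+δ: 0.33·k^(0.33−1) = 0.11, so k_gold = (0.33/0.11)^(1/0.67) ≈ 5.1537.
y_gold = 5.1537^0.33 ≈ 1.7179.
c_gold = y_gold − (n+g+δ)·k_gold = 1.7179 − 0.11·5.1537 ≈ 1.1510.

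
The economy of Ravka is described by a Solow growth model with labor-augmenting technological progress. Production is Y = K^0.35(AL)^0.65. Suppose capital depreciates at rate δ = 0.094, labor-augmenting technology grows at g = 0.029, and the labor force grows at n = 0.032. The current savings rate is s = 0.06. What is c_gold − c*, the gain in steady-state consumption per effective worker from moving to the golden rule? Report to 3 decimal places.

The effective depreciation rate is n + g + δ = 0.032 + 0.029 + 0.094 = 0.155.
Current steady state (s = 0.06): k* = (0.06/0.155)^(1/0.65) ≈ 0.2322, y* = 0.2322^0.35 ≈ 0.5999, c* = (1−0.06)·0.5999 ≈ 0.5639.
At the golden rule the marginal product of capital equals n+g+δ: 0.35·k^(0.35−1) = 0.155. Solving, k_gold = (0.35/0.155)^(1/0.65) ≈ 3.5011.
y_gold = 3.5011^0.35 ≈ 1.5505, c_gold = y_gold − 0.155·k_gold ≈ 1.0078.
Gain: Δc = 1.0078 − 0.5639 ≈ 0.4440.

Δc ≈ 0.444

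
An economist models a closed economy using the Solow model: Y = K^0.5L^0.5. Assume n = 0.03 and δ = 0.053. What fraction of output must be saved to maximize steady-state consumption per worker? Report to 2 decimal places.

Break-even investment rate: n + δ = 0.03 + 0.053 = 0.083.
At the golden rule MPK = n+δ, and in any Cobb-Douglas steady state s = (n+δ)·k/y = MPK·k/y = capital's share 0.5.

s_gold = 0.50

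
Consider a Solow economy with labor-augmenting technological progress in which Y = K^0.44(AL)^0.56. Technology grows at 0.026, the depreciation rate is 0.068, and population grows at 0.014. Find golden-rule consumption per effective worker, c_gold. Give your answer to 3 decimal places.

c_gold ≈ 1.688

n + g + δ = 0.014 + 0.026 + 0.068 = 0.108.
At the golden rule the marginal product of capital equals n+g+δ: 0.44·k^(0.44−1) = 0.108. Solving, k_gold = (0.44/0.108)^(1/0.56) ≈ 12.2839.
y_gold = 12.2839^0.44 ≈ 3.0151.
c_gold = y_gold − (n+g+δ)·k_gold = 3.0151 − 0.108·12.2839 ≈ 1.6885.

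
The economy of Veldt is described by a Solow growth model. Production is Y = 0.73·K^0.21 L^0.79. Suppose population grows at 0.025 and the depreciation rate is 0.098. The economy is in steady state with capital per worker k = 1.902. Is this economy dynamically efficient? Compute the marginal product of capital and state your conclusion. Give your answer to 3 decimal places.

n + δ = 0.025 + 0.098 = 0.123.
MPK = 0.21·0.73·k^(0.21−1) = 0.21·0.73·1.902^(-0.79) ≈ 0.0922.
MPK < 0.123, so the economy is dynamically inefficient (over-saving).

dynamically inefficient; MPK ≈ 0.092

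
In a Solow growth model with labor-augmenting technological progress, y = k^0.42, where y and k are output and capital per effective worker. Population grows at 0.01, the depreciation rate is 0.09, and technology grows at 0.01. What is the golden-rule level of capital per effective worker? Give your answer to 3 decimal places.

Capital per effective worker breaks even when investment replaces (n + g + δ)·k; here n + g + δ = 0.11.
Golden rule sets MPK = n+g+δ: 0.42·k^(0.42−1) = 0.11, so k_gold = (0.42/0.11)^(1/0.58) ≈ 10.0740.

k_gold ≈ 10.074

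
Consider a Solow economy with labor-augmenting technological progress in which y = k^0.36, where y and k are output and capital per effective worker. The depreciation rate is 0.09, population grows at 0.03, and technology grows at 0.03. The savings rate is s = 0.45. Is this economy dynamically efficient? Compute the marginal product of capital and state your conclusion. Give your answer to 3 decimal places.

n + g + δ = 0.03 + 0.03 + 0.09 = 0.15.
Steady-state k*: s·k^0.36 = 0.15·k gives k* = (0.45/0.15)^(1/0.64) ≈ 5.5655.
MPK = 0.36·5.5655^(-0.64) ≈ 0.1200.
MPK < n+g+δ = 0.15, so the economy is dynamically inefficient (over-saving).

dynamically inefficient; MPK ≈ 0.120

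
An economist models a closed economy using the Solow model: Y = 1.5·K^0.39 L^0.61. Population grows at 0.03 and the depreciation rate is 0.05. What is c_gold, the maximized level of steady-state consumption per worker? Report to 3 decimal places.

Capital per worker breaks even when investment replaces (n + δ)·k; here n + δ = 0.08.
Setting f'(k) = n+δ gives 0.39·1.5·k^(0.39−1) = 0.08, hence k_gold = (0.39·1.5/0.08)^(1/0.61) ≈ 26.0916.
y_gold = 1.5·26.0916^0.39 ≈ 5.3521.
c_gold = y_gold − (n+δ)·k_gold = 5.3521 − 0.08·26.0916 ≈ 3.2648.

c_gold ≈ 3.265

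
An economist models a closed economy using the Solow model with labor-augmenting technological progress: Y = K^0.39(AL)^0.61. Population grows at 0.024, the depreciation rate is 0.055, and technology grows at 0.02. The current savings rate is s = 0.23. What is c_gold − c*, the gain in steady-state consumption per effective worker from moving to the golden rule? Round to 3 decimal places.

The effective depreciation rate is n + g + δ = 0.024 + 0.02 + 0.055 = 0.099.
Current steady state (s = 0.23): k* = (0.23/0.099)^(1/0.61) ≈ 3.9825, y* = 3.9825^0.39 ≈ 1.7142, c* = (1−0.23)·1.7142 ≈ 1.3199.
At the golden rule the marginal product of capital equals n+g+δ: 0.39·k^(0.39−1) = 0.099. Solving, k_gold = (0.39/0.099)^(1/0.61) ≈ 9.4649.
y_gold = 9.4649^0.39 ≈ 2.4026, c_gold = y_gold − 0.099·k_gold ≈ 1.4656.
Gain: Δc = 1.4656 − 1.3199 ≈ 0.1457.

Δc ≈ 0.146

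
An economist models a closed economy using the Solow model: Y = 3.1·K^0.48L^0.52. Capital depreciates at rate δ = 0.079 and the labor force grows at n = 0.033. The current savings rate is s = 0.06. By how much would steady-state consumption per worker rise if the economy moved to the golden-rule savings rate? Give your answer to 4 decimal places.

Δc ≈ 12.8982

n + δ = 0.033 + 0.079 = 0.112.
Current steady state (s = 0.06): k* = (0.06·3.1/0.112)^(1/0.52) ≈ 2.6524, y* = 3.1·2.6524^0.48 ≈ 4.9512, c* = (1−0.06)·4.9512 ≈ 4.6541.
Setting f'(k) = n+δ gives 0.48·3.1·k^(0.48−1) = 0.112, hence k_gold = (0.48·3.1/0.112)^(1/0.52) ≈ 144.6624.
y_gold = 3.1·144.6624^0.48 ≈ 33.7546, c_gold = y_gold − 0.112·k_gold ≈ 17.5524.
Gain: Δc = 17.5524 − 4.6541 ≈ 12.8982.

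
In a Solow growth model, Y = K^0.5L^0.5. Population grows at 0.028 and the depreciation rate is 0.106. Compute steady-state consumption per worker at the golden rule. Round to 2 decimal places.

Capital per worker breaks even when investment replaces (n + δ)·k; here n + δ = 0.134.
Golden rule sets MPK = n+δ: 0.5·k^(0.5−1) = 0.134, so k_gold = (0.5/0.134)^(1/0.5) ≈ 13.9229.
y_gold = 13.9229^0.5 ≈ 3.7313.
c_gold = y_gold − (n+δ)·k_gold = 3.7313 − 0.134·13.9229 ≈ 1.8657.

c_gold ≈ 1.87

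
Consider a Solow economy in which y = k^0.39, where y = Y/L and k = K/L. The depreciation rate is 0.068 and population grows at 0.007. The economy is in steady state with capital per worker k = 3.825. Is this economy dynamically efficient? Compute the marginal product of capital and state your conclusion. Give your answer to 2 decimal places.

dynamically efficient; MPK ≈ 0.17

The effective depreciation rate is n + δ = 0.007 + 0.068 = 0.075.
MPK = 0.39·k^(0.39−1) = 0.39·3.825^(-0.61) ≈ 0.1721.
MPK > 0.075, so the economy is dynamically efficient (under-saving).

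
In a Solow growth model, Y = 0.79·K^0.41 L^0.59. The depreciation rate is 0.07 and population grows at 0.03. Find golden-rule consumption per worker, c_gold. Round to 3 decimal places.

c_gold ≈ 1.055

The effective depreciation rate is n + δ = 0.03 + 0.07 = 0.1.
Maximizing c = f(k) − (n+δ)·k gives f'(k) = n+δ, i.e. 0.41·0.79·k^(0.41−1) = 0.1, so k_gold = (0.41·0.79/0.1)^(1/0.59) ≈ 7.3300.
y_gold = 0.79·7.3300^0.41 ≈ 1.7878.
c_gold = y_gold − (n+δ)·k_gold = 1.7878 − 0.1·7.3300 ≈ 1.0548.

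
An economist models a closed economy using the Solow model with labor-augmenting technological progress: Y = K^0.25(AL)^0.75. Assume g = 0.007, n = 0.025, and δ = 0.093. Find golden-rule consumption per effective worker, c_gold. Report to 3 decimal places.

n + g + δ = 0.025 + 0.007 + 0.093 = 0.125.
Maximizing c = f(k) − (n+g+δ)·k gives f'(k) = n+g+δ, i.e. 0.25·k^(0.25−1) = 0.125, so k_gold = (0.25/0.125)^(1/0.75) ≈ 2.5198.
y_gold = 2.5198^0.25 ≈ 1.2599.
c_gold = y_gold − (n+g+δ)·k_gold = 1.2599 − 0.125·2.5198 ≈ 0.9449.

c_gold ≈ 0.945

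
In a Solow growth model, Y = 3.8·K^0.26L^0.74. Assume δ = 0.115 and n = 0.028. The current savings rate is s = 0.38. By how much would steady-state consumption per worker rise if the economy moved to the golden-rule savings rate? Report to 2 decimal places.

Capital per worker breaks even when investment replaces (n + δ)·k; here n + δ = 0.143.
Current steady state (s = 0.38): k* = (0.38·3.8/0.143)^(1/0.74) ≈ 22.7546, y* = 3.8·22.7546^0.26 ≈ 8.5629, c* = (1−0.38)·8.5629 ≈ 5.3090.
At the golden rule the marginal product of capital equals n+δ: 0.26·3.8·k^(0.26−1) = 0.143. Solving, k_gold = (0.26·3.8/0.143)^(1/0.74) ≈ 13.6255.
y_gold = 3.8·13.6255^0.26 ≈ 7.4940, c_gold = y_gold − 0.143·k_gold ≈ 5.5456.
Gain: Δc = 5.5456 − 5.3090 ≈ 0.2366.

Δc ≈ 0.24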